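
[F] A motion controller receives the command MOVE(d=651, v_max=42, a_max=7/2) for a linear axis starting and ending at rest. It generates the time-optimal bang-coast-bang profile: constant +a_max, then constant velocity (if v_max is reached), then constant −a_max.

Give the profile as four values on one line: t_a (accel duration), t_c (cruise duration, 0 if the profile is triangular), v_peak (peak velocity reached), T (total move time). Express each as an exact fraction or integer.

t_a=12 t_c=7/2 v_peak=42 T=55/2

(v_max)²/a_max = 42²/(7/2) = 504
651 ≥ 504 ⇒ cruise phase
t_a = 42/(7/2) = 12; v_peak = 42
d_cruise = 651 − 504 = 147; t_c = 147/42 = 7/2
T = 2·12 + 7/2 = 55/2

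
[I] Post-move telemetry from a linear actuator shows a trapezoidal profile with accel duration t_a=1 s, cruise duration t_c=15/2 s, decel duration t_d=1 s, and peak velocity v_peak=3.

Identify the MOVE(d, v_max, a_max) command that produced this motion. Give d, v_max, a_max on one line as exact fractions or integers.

d=51/2 v_max=3 a_max=3

a_max = 3/1 = 3
d_a = ½·3·1 = 3/2; d_c = 3·15/2 = 45/2
d = 2·3/2 + 45/2 = 51/2
t_c = 15/2 > 0 ⇒ limit active, v_max = 3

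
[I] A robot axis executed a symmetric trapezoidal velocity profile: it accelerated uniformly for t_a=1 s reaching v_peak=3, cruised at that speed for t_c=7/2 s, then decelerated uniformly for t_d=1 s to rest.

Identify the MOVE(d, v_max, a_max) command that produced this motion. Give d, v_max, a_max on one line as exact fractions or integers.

d=27/2 v_max=3 a_max=3

a_max = 3/1 = 3
d_a = ½·3·1 = 3/2; d_c = 3·7/2 = 21/2
d = 2·3/2 + 21/2 = 27/2
t_c = 7/2 > 0 → v_max = v_peak = 3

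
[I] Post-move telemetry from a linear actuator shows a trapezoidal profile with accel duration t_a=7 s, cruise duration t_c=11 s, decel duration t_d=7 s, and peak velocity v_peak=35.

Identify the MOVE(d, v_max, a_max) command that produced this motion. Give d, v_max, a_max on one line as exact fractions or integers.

a_max = 35/7 = 5
d_a = ½·35·7 = 245/2; d_c = 35·11 = 385
d = 2·245/2 + 385 = 630
t_c = 11 > 0 → v_max = v_peak = 35

d=630 v_max=35 a_max=5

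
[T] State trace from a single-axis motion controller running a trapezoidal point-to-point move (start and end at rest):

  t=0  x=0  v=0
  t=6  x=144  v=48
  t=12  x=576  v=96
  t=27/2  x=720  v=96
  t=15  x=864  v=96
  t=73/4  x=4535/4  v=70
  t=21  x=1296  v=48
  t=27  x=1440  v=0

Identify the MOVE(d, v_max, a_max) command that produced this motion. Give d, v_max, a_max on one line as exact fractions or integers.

final state: t=27, x=1440, v=0 → d = 1440
a_max = (48−0)/(6−0) = 8
max v = 96 over t∈[12,15] → v_max = 96
check: 96·(12+3) = 1440 ✓

d=1440 v_max=96 a_max=8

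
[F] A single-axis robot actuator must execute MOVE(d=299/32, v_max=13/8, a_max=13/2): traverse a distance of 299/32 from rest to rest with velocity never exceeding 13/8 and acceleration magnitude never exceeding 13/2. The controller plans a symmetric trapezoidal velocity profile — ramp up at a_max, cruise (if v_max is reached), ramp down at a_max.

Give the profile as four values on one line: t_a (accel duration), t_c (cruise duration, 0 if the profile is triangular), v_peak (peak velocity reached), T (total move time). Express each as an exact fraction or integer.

v_max²/a_max = (13/8)²/(13/2) = 13/32
299/32 ≥ 13/32 so v_max reached
t_a = (13/8)/(13/2) = 1/4; v_peak = 13/8
d_cruise = 299/32 − 13/32 = 143/16; t_c = (143/16)/(13/8) = 11/2
T = 2·1/4 + 11/2 = 6

t_a=1/4 t_c=11/2 v_peak=13/8 T=6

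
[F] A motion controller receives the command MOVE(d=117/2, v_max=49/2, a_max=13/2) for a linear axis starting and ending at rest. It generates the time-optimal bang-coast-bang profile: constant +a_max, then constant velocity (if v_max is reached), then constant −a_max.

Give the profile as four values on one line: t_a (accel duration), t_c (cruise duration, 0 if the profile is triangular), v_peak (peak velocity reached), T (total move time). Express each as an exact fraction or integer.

t_a=3 t_c=0 v_peak=39/2 T=6

(v_max)²/a_max = (49/2)²/(13/2) = 2401/26
117/2 < 2401/26 so t_c = 0
v_peak = √(117/2·13/2) = √(1521/4) = 39/2
t_a = (39/2)/(13/2) = 3; t_c = 0
T = 2·3 = 6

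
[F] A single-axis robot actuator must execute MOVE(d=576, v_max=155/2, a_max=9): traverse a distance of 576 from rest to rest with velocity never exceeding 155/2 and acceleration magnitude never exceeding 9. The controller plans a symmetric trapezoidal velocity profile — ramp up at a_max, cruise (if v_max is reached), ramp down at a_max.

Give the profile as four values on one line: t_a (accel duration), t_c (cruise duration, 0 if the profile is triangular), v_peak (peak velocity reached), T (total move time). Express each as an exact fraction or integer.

t_a=8 t_c=0 v_peak=72 T=16

v_max²/a_max = (155/2)²/9 = 24025/36
576 < 24025/36 so t_c = 0
v_peak = √(576·9) = √5184 = 72
t_a = 72/9 = 8; t_c = 0
T = 2·8 = 16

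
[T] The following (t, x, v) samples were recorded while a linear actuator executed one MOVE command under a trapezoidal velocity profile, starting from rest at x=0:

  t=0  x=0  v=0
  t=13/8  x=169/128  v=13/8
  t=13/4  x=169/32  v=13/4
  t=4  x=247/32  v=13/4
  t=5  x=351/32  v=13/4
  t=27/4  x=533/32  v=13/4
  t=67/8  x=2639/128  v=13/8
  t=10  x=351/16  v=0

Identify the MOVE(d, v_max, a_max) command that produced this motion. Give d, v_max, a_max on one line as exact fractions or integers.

final state: t=10, x=351/16, v=0 → d = 351/16
a_max = (13/8−0)/(13/8−0) = 1
max v = 13/4 over t∈[13/4,27/4] → v_max = 13/4
check: 13/4·(13/4+7/2) = 351/16 ✓

d=351/16 v_max=13/4 a_max=1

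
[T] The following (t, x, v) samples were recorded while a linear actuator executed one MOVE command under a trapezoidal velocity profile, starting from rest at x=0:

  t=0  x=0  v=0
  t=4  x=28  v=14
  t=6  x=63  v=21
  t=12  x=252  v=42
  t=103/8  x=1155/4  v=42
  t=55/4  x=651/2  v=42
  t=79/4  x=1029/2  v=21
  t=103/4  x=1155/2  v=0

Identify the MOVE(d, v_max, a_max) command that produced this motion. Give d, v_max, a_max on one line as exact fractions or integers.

final state: t=103/4, x=1155/2, v=0 → d = 1155/2
a_max = (14−0)/(4−0) = 7/2
max v = 42 over t∈[12,55/4] → v_max = 42
check: 42·(12+7/4) = 1155/2 ✓

d=1155/2 v_max=42 a_max=7/2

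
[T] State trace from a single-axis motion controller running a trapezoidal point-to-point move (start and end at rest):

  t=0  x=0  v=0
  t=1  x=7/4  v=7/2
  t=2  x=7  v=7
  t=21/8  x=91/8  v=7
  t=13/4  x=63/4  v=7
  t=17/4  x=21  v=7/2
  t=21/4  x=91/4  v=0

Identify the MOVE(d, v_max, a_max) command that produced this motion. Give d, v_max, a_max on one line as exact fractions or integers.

final state: t=21/4, x=91/4, v=0 → d = 91/4
a_max = (7/2−0)/(1−0) = 7/2
max v = 7 over t∈[2,13/4] → v_max = 7
check: 7·(2+5/4) = 91/4 ✓

d=91/4 v_max=7 a_max=7/2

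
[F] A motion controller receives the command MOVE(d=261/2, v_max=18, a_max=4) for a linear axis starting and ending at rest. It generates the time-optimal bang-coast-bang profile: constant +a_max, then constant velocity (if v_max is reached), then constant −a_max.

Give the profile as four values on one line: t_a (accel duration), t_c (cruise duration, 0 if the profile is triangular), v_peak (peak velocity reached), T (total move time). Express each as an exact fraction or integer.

v_max²/a_max = 18²/4 = 81
261/2 ≥ 81 so v_max reached
t_a = 18/4 = 9/2; v_peak = 18
d_cruise = 261/2 − 81 = 99/2; t_c = (99/2)/18 = 11/4
T = 2·9/2 + 11/4 = 47/4

t_a=9/2 t_c=11/4 v_peak=18 T=47/4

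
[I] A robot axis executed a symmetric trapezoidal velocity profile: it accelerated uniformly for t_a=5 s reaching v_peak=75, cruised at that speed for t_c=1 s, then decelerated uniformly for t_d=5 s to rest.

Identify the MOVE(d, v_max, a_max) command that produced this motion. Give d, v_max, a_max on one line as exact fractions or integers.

d=450 v_max=75 a_max=15

a_max = 75/5 = 15
d_a = ½·75·5 = 375/2; d_c = 75·1 = 75
d = 2·375/2 + 75 = 450
t_c = 1 > 0 so v_max = 75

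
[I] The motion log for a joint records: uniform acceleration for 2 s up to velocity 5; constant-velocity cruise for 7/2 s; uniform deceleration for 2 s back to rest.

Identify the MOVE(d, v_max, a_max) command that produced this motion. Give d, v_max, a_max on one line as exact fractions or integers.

a_max = 5/2
d_a = ½·5·2 = 5; d_c = 5·7/2 = 35/2
d = 2·5 + 35/2 = 55/2
t_c = 7/2 > 0 so v_max = 5

d=55/2 v_max=5 a_max=5/2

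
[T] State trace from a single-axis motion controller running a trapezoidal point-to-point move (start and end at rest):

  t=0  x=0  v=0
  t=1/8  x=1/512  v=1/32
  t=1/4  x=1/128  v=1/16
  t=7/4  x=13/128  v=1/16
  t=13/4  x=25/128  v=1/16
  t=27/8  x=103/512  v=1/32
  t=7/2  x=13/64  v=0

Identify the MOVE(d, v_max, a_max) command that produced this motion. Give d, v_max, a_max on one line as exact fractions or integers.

d=13/64 v_max=1/16 a_max=1/4

final state: t=7/2, x=13/64, v=0 → d = 13/64
a_max = (1/32−0)/(1/8−0) = 1/4
max v = 1/16 over t∈[1/4,13/4] → v_max = 1/16
check: 1/16·(1/4+3) = 13/64 ✓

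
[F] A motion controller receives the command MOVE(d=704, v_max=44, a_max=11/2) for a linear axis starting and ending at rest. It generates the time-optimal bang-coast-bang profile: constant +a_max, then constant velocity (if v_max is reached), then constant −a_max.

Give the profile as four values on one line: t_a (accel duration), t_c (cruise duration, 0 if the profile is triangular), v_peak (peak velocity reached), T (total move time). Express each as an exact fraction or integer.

v_max²/a_max = 44²/(11/2) = 352
704 ≥ 352 so v_max reached
t_a = 44/(11/2) = 8; v_peak = 44
d_cruise = 704 − 352 = 352; t_c = 352/44 = 8
T = 2·8 + 8 = 24

t_a=8 t_c=8 v_peak=44 T=24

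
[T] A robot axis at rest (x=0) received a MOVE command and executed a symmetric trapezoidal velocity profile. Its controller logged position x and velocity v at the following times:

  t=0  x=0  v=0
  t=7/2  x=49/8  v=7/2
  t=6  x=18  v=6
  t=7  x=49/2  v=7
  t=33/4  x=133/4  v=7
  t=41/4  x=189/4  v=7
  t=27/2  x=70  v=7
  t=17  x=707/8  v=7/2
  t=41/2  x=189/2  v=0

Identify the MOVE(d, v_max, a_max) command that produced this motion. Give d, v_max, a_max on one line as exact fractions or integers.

final state: t=41/2, x=189/2, v=0 → d = 189/2
a_max = (7/2−0)/(7/2−0) = 1
max v = 7 over t∈[7,27/2] → v_max = 7
check: 7·(7+13/2) = 189/2 ✓

d=189/2 v_max=7 a_max=1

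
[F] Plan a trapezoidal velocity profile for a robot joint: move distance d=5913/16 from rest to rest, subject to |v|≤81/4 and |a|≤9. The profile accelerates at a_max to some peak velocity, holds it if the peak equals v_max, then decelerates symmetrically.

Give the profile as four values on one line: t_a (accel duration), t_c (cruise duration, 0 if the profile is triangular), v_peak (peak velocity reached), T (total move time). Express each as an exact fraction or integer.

v_max²/a_max = (81/4)²/9 = 729/16
5913/16 ≥ 729/16 → trapezoidal
t_a = (81/4)/9 = 9/4; v_peak = 81/4
d_cruise = 5913/16 − 729/16 = 324; t_c = 324/(81/4) = 16
T = 2·9/4 + 16 = 41/2

t_a=9/4 t_c=16 v_peak=81/4 T=41/2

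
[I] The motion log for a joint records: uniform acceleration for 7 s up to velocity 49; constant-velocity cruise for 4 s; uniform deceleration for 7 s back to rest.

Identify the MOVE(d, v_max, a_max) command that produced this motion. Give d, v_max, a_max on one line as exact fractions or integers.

a_max = 49/7 = 7
d_a = ½·49·7 = 343/2; d_c = 49·4 = 196
d = 2·343/2 + 196 = 539
t_c = 4 > 0 ⇒ limit active, v_max = 49

d=539 v_max=49 a_max=7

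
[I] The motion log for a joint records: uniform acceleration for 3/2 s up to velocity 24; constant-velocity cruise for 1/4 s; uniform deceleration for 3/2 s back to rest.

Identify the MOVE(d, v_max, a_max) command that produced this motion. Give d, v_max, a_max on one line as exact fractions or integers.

a_max = 24/(3/2) = 16
d_a = ½·24·3/2 = 18; d_c = 24·1/4 = 6
d = 2·18 + 6 = 42
t_c = 1/4 > 0 ⇒ limit active, v_max = 24

d=42 v_max=24 a_max=16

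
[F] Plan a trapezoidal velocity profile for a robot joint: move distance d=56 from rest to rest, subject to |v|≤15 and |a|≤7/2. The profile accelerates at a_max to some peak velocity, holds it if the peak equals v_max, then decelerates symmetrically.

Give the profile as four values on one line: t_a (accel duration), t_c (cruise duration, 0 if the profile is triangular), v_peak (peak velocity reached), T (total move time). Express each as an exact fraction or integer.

(v_max)²/a_max = 15²/(7/2) = 450/7
56 < 450/7 so t_c = 0
v_peak = √(56·7/2) = √196 = 14
t_a = 14/(7/2) = 4; t_c = 0
T = 2·4 = 8

t_a=4 t_c=0 v_peak=14 T=8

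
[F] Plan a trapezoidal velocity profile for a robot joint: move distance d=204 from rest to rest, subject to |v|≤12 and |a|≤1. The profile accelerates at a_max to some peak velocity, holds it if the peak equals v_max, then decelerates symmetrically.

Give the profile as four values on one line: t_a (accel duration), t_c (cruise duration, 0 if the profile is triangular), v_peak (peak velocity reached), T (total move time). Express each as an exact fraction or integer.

(v_max)²/a_max = 12²/1 = 144
204 ≥ 144 → trapezoidal
t_a = 12/1 = 12; v_peak = 12
d_cruise = 204 − 144 = 60; t_c = 60/12 = 5
T = 2·12 + 5 = 29

t_a=12 t_c=5 v_peak=12 T=29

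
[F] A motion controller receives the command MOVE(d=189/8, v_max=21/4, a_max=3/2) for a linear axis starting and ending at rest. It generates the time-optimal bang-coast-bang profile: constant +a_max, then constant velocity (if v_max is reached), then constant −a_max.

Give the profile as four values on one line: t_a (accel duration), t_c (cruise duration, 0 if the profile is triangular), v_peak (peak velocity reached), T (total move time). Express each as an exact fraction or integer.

(v_max)²/a_max = (21/4)²/(3/2) = 147/8
189/8 ≥ 147/8 so v_max reached
t_a = (21/4)/(3/2) = 7/2; v_peak = 21/4
d_cruise = 189/8 − 147/8 = 21/4; t_c = (21/4)/(21/4) = 1
T = 2·7/2 + 1 = 8

t_a=7/2 t_c=1 v_peak=21/4 T=8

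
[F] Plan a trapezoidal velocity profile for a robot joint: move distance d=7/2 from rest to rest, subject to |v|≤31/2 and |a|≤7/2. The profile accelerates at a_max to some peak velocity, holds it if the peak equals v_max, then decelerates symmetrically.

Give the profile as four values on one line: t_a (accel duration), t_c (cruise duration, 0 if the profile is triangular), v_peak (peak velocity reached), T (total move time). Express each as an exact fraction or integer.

v_max²/a_max = (31/2)²/(7/2) = 961/14
7/2 < 961/14 so t_c = 0
v_peak = √(7/2·7/2) = √(49/4) = 7/2
t_a = (7/2)/(7/2) = 1; t_c = 0
T = 2·1 = 2

t_a=1 t_c=0 v_peak=7/2 T=2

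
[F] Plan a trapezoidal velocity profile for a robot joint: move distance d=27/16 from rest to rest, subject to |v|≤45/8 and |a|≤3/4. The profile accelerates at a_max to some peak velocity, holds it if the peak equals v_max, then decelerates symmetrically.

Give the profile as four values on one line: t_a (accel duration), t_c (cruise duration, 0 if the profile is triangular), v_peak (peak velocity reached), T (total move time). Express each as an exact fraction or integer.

(v_max)²/a_max = (45/8)²/(3/4) = 675/16
27/16 < 675/16 so t_c = 0
v_peak = √(27/16·3/4) = √(81/64) = 9/8
t_a = (9/8)/(3/4) = 3/2; t_c = 0
T = 2·3/2 = 3

t_a=3/2 t_c=0 v_peak=9/8 T=3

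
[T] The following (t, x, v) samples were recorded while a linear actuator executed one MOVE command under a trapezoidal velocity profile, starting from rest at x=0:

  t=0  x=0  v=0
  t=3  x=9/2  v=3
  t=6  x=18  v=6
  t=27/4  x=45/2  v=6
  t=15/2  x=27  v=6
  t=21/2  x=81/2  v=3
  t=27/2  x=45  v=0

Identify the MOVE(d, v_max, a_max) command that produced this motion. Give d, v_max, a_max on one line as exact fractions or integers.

d=45 v_max=6 a_max=1

final state: t=27/2, x=45, v=0 → d = 45
a_max = (3−0)/(3−0) = 1
max v = 6 over t∈[6,15/2] → v_max = 6
check: 6·(6+3/2) = 45 ✓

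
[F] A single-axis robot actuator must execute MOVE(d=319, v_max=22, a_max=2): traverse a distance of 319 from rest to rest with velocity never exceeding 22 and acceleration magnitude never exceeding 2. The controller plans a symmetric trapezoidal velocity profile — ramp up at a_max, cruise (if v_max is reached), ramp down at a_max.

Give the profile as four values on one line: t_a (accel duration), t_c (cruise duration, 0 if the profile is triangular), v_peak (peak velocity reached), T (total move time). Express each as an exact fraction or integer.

v_max²/a_max = 22²/2 = 242
319 ≥ 242 → trapezoidal
t_a = 22/2 = 11; v_peak = 22
d_cruise = 319 − 242 = 77; t_c = 77/22 = 7/2
T = 2·11 + 7/2 = 51/2

t_a=11 t_c=7/2 v_peak=22 T=51/2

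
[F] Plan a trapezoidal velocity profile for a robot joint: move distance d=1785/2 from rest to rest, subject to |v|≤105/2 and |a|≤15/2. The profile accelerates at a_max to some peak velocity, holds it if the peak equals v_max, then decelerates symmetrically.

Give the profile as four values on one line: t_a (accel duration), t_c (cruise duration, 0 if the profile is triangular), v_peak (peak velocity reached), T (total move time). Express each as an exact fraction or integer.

t_a=7 t_c=10 v_peak=105/2 T=24

vₘ²/aₘ = (105/2)²/(15/2) = 735/2
1785/2 ≥ 735/2 so v_max reached
t_a = (105/2)/(15/2) = 7; v_peak = 105/2
d_cruise = 1785/2 − 735/2 = 525; t_c = 525/(105/2) = 10
T = 2·7 + 10 = 24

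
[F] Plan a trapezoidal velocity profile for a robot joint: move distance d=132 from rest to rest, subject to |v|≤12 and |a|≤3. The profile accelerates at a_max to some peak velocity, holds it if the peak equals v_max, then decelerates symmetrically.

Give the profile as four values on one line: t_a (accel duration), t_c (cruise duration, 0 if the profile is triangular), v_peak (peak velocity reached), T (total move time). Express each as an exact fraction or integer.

v_max²/a_max = 12²/3 = 48
132 ≥ 48 → trapezoidal
t_a = 12/3 = 4; v_peak = 12
d_cruise = 132 − 48 = 84; t_c = 84/12 = 7
T = 2·4 + 7 = 15

t_a=4 t_c=7 v_peak=12 T=15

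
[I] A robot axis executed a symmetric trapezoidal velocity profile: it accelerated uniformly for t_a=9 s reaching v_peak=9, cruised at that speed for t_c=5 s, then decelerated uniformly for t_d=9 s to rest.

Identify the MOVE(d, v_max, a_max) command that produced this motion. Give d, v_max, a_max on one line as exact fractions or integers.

d=126 v_max=9 a_max=1

a_max = 9/9 = 1
d_a = ½·9·9 = 81/2; d_c = 9·5 = 45
d = 2·81/2 + 45 = 126
t_c = 5 > 0 → v_max = v_peak = 9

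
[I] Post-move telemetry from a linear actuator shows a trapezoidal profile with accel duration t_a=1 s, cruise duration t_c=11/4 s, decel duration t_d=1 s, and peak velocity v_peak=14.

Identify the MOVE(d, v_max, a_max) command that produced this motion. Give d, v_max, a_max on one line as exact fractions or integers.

a_max = 14/1 = 14
d_a = ½·14·1 = 7; d_c = 14·11/4 = 77/2
d = 2·7 + 77/2 = 105/2
t_c = 11/4 > 0 → v_max = v_peak = 14

d=105/2 v_max=14 a_max=14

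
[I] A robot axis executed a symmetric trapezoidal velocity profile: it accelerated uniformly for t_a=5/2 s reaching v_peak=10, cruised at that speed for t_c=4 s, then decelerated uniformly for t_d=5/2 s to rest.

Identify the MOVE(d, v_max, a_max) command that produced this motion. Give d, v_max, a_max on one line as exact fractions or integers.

a_max = 10/(5/2) = 4
d_a = ½·10·5/2 = 25/2; d_c = 10·4 = 40
d = 2·25/2 + 40 = 65
t_c = 4 > 0 ⇒ limit active, v_max = 10

d=65 v_max=10 a_max=4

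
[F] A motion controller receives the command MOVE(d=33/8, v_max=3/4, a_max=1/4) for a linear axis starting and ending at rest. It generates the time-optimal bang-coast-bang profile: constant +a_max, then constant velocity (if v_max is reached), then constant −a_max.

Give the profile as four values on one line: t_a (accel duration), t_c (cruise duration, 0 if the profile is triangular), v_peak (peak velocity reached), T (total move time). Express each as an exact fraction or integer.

v_max²/a_max = (3/4)²/(1/4) = 9/4
33/8 ≥ 9/4 ⇒ cruise phase
t_a = (3/4)/(1/4) = 3; v_peak = 3/4
d_cruise = 33/8 − 9/4 = 15/8; t_c = (15/8)/(3/4) = 5/2
T = 2·3 + 5/2 = 17/2

t_a=3 t_c=5/2 v_peak=3/4 T=17/2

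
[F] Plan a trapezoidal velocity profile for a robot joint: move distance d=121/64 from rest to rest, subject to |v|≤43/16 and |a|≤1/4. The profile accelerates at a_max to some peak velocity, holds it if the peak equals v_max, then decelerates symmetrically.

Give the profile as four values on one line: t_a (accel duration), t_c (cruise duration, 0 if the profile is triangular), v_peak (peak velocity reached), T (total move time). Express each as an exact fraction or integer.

v_max²/a_max = (43/16)²/(1/4) = 1849/64
121/64 < 1849/64 so t_c = 0
v_peak = √(121/64·1/4) = √(121/256) = 11/16
t_a = (11/16)/(1/4) = 11/4; t_c = 0
T = 2·11/4 = 11/2

t_a=11/4 t_c=0 v_peak=11/16 T=11/2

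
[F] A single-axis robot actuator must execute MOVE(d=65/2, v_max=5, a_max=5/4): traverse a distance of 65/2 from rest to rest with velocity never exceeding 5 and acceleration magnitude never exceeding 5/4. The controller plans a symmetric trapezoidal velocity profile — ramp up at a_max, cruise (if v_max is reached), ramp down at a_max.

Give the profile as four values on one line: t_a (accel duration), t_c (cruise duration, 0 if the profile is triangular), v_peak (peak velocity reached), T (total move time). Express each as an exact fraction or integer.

t_a=4 t_c=5/2 v_peak=5 T=21/2

(v_max)²/a_max = 5²/(5/4) = 20
65/2 ≥ 20 so v_max reached
t_a = 5/(5/4) = 4; v_peak = 5
d_cruise = 65/2 − 20 = 25/2; t_c = (25/2)/5 = 5/2
T = 2·4 + 5/2 = 21/2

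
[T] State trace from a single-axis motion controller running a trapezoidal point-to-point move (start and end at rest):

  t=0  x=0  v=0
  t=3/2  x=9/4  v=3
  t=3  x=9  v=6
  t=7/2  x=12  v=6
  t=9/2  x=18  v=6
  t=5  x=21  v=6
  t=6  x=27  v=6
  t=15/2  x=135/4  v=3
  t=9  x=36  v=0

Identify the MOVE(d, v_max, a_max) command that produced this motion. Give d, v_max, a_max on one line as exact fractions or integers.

d=36 v_max=6 a_max=2

final state: t=9, x=36, v=0 → d = 36
a_max = (3−0)/(3/2−0) = 2
max v = 6 over t∈[3,6] → v_max = 6
check: 6·(3+3) = 36 ✓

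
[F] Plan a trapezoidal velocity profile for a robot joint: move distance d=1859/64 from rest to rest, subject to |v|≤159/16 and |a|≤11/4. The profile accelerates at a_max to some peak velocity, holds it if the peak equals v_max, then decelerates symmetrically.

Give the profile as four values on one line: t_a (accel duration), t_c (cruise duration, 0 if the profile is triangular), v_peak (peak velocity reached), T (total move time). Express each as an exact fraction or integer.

t_a=13/4 t_c=0 v_peak=143/16 T=13/2

(v_max)²/a_max = (159/16)²/(11/4) = 25281/704
1859/64 < 25281/704 so t_c = 0
v_peak = √(1859/64·11/4) = √(20449/256) = 143/16
t_a = (143/16)/(11/4) = 13/4; t_c = 0
T = 2·13/4 = 13/2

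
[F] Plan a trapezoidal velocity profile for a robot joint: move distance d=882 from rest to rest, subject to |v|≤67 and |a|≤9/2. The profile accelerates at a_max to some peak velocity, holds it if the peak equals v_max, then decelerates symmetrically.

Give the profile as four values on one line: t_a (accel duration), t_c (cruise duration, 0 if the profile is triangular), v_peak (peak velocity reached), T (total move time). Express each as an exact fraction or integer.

vₘ²/aₘ = 67²/(9/2) = 8978/9
882 < 8978/9 so t_c = 0
v_peak = √(882·9/2) = √3969 = 63
t_a = 63/(9/2) = 14; t_c = 0
T = 2·14 = 28

t_a=14 t_c=0 v_peak=63 T=28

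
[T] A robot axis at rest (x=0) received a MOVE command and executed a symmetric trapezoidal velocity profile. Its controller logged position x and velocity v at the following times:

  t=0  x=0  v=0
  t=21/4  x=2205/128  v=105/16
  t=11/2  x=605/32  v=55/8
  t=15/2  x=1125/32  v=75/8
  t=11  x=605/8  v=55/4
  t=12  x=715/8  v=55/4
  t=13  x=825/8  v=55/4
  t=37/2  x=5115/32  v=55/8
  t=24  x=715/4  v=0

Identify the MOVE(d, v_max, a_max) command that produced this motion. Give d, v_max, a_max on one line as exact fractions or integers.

d=715/4 v_max=55/4 a_max=5/4

final state: t=24, x=715/4, v=0 → d = 715/4
a_max = (105/16−0)/(21/4−0) = 5/4
max v = 55/4 over t∈[11,13] → v_max = 55/4
check: 55/4·(11+2) = 715/4 ✓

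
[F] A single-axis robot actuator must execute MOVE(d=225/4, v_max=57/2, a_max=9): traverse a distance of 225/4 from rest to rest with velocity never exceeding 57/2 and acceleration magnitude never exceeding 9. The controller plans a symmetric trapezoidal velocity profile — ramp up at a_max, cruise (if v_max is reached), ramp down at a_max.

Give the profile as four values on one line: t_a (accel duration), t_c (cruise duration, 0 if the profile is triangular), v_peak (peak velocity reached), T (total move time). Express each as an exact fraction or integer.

v_max²/a_max = (57/2)²/9 = 361/4
225/4 < 361/4 ⇒ no cruise
v_peak = √(225/4·9) = √(2025/4) = 45/2
t_a = (45/2)/9 = 5/2; t_c = 0
T = 2·5/2 = 5

t_a=5/2 t_c=0 v_peak=45/2 T=5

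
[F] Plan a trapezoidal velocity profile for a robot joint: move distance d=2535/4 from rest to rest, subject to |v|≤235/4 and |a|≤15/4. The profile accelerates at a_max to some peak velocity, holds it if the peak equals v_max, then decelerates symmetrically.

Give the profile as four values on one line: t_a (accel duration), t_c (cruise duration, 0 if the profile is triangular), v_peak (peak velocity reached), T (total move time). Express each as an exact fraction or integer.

t_a=13 t_c=0 v_peak=195/4 T=26

v_max²/a_max = (235/4)²/(15/4) = 11045/12
2535/4 < 11045/12 ⇒ no cruise
v_peak = √(2535/4·15/4) = √(38025/16) = 195/4
t_a = (195/4)/(15/4) = 13; t_c = 0
T = 2·13 = 26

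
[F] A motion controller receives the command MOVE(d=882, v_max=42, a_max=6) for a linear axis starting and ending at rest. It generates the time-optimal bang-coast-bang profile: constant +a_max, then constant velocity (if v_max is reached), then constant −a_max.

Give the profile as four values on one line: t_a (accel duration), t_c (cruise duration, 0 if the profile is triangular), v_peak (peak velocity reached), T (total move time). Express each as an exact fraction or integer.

t_a=7 t_c=14 v_peak=42 T=28

v_max²/a_max = 42²/6 = 294
882 ≥ 294 ⇒ cruise phase
t_a = 42/6 = 7; v_peak = 42
d_cruise = 882 − 294 = 588; t_c = 588/42 = 14
T = 2·7 + 14 = 28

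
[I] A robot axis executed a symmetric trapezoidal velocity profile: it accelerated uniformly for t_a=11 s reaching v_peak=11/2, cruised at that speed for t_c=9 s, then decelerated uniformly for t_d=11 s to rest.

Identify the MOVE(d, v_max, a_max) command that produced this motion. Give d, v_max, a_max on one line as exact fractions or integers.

d=110 v_max=11/2 a_max=1/2

a_max = (11/2)/11 = 1/2
d_a = ½·11/2·11 = 121/4; d_c = 11/2·9 = 99/2
d = 2·121/4 + 99/2 = 110
t_c = 9 > 0 ⇒ limit active, v_max = 11/2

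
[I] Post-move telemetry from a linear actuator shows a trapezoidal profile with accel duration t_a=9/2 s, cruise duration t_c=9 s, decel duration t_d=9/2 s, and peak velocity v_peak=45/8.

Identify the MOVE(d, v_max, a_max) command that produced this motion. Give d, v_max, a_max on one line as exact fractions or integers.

a_max = (45/8)/(9/2) = 5/4
d_a = ½·45/8·9/2 = 405/32; d_c = 45/8·9 = 405/8
d = 2·405/32 + 405/8 = 1215/16
t_c = 9 > 0 ⇒ limit active, v_max = 45/8

d=1215/16 v_max=45/8 a_max=5/4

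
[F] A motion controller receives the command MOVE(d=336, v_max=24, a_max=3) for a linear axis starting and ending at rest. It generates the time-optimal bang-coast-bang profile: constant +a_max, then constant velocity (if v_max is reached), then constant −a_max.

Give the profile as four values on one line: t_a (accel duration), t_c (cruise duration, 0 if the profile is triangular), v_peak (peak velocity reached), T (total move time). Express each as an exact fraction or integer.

t_a=8 t_c=6 v_peak=24 T=22

v_max²/a_max = 24²/3 = 192
336 ≥ 192 ⇒ cruise phase
t_a = 24/3 = 8; v_peak = 24
d_cruise = 336 − 192 = 144; t_c = 144/24 = 6
T = 2·8 + 6 = 22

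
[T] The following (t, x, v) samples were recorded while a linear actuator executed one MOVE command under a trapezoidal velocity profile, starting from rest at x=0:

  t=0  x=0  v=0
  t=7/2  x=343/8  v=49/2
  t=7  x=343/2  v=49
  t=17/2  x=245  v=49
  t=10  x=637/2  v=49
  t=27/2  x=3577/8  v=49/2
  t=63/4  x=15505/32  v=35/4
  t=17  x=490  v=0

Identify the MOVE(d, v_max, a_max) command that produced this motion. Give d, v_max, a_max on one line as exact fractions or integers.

final state: t=17, x=490, v=0 → d = 490
a_max = (49/2−0)/(7/2−0) = 7
max v = 49 over t∈[7,10] → v_max = 49
check: 49·(7+3) = 490 ✓

d=490 v_max=49 a_max=7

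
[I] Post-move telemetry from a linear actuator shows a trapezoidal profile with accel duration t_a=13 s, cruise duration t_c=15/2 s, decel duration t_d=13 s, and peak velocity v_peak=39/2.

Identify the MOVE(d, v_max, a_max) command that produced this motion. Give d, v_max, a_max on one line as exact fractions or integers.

d=1599/4 v_max=39/2 a_max=3/2

a_max = (39/2)/13 = 3/2
d_a = ½·39/2·13 = 507/4; d_c = 39/2·15/2 = 585/4
d = 2·507/4 + 585/4 = 1599/4
t_c = 15/2 > 0 → v_max = v_peak = 39/2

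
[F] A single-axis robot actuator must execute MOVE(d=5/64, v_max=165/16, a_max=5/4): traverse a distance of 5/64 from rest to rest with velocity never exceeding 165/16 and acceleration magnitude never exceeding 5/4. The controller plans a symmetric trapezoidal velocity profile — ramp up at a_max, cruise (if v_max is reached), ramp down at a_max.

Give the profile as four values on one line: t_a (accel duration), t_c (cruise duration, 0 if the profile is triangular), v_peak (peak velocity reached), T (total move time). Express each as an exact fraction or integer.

(v_max)²/a_max = (165/16)²/(5/4) = 5445/64
5/64 < 5445/64 ⇒ no cruise
v_peak = √(5/64·5/4) = √(25/256) = 5/16
t_a = (5/16)/(5/4) = 1/4; t_c = 0
T = 2·1/4 = 1/2

t_a=1/4 t_c=0 v_peak=5/16 T=1/2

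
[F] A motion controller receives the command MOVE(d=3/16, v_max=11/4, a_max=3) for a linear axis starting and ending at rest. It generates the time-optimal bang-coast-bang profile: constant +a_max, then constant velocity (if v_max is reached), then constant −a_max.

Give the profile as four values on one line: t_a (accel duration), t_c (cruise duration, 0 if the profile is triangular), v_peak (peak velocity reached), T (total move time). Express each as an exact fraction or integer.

t_a=1/4 t_c=0 v_peak=3/4 T=1/2

(v_max)²/a_max = (11/4)²/3 = 121/48
3/16 < 121/48 ⇒ no cruise
v_peak = √(3/16·3) = √(9/16) = 3/4
t_a = (3/4)/3 = 1/4; t_c = 0
T = 2·1/4 = 1/2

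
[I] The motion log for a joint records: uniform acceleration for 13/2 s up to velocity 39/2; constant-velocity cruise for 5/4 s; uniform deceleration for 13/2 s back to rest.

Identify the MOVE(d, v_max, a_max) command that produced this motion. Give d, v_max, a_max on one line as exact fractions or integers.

d=1209/8 v_max=39/2 a_max=3

a_max = (39/2)/(13/2) = 3
d_a = ½·39/2·13/2 = 507/8; d_c = 39/2·5/4 = 195/8
d = 2·507/8 + 195/8 = 1209/8
t_c = 5/4 > 0 → v_max = v_peak = 39/2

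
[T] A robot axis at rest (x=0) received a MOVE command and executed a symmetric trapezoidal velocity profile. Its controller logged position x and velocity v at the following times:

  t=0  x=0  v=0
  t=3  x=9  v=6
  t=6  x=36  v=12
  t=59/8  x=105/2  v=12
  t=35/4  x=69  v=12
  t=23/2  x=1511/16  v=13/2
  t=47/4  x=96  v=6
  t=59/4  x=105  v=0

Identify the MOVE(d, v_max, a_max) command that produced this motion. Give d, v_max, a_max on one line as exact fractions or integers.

d=105 v_max=12 a_max=2

final state: t=59/4, x=105, v=0 → d = 105
a_max = (6−0)/(3−0) = 2
max v = 12 over t∈[6,35/4] → v_max = 12
check: 12·(6+11/4) = 105 ✓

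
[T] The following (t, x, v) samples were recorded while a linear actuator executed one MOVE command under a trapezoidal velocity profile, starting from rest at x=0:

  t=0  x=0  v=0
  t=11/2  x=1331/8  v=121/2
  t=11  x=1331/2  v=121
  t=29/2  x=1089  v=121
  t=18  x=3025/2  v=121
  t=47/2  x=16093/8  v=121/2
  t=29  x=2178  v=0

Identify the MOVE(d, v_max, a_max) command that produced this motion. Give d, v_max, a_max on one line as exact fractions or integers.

d=2178 v_max=121 a_max=11

final state: t=29, x=2178, v=0 → d = 2178
a_max = (121/2−0)/(11/2−0) = 11
max v = 121 over t∈[11,18] → v_max = 121
check: 121·(11+7) = 2178 ✓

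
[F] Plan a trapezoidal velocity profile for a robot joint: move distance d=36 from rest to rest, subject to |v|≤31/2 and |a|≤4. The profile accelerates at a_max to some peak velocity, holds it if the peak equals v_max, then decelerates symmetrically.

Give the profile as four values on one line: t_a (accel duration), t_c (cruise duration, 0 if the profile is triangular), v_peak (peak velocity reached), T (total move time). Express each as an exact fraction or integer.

v_max²/a_max = (31/2)²/4 = 961/16
36 < 961/16 ⇒ no cruise
v_peak = √(36·4) = √144 = 12
t_a = 12/4 = 3; t_c = 0
T = 2·3 = 6

t_a=3 t_c=0 v_peak=12 T=6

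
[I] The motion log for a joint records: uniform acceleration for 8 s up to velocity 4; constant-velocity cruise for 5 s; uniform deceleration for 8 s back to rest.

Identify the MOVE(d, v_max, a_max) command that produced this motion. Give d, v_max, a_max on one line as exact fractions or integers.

d=52 v_max=4 a_max=1/2

a_max = 4/8 = 1/2
d_a = ½·4·8 = 16; d_c = 4·5 = 20
d = 2·16 + 20 = 52
t_c = 5 > 0 ⇒ limit active, v_max = 4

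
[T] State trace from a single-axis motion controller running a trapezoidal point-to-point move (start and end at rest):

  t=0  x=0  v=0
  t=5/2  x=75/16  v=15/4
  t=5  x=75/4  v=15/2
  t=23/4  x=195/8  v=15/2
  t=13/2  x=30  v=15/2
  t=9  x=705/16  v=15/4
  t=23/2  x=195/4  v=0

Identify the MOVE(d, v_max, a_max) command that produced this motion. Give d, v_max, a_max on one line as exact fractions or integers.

d=195/4 v_max=15/2 a_max=3/2

final state: t=23/2, x=195/4, v=0 → d = 195/4
a_max = (15/4−0)/(5/2−0) = 3/2
max v = 15/2 over t∈[5,13/2] → v_max = 15/2
check: 15/2·(5+3/2) = 195/4 ✓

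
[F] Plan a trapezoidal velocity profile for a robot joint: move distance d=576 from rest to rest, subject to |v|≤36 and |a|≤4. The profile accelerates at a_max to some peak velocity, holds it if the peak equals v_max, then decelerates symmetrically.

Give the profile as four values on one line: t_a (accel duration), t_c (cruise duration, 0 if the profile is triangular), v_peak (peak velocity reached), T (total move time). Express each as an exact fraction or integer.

t_a=9 t_c=7 v_peak=36 T=25

vₘ²/aₘ = 36²/4 = 324
576 ≥ 324 ⇒ cruise phase
t_a = 36/4 = 9; v_peak = 36
d_cruise = 576 − 324 = 252; t_c = 252/36 = 7
T = 2·9 + 7 = 25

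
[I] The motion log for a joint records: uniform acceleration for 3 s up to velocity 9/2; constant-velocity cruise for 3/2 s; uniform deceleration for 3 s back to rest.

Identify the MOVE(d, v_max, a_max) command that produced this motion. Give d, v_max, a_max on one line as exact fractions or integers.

d=81/4 v_max=9/2 a_max=3/2

a_max = (9/2)/3 = 3/2
d_a = ½·9/2·3 = 27/4; d_c = 9/2·3/2 = 27/4
d = 2·27/4 + 27/4 = 81/4
t_c = 3/2 > 0 so v_max = 9/2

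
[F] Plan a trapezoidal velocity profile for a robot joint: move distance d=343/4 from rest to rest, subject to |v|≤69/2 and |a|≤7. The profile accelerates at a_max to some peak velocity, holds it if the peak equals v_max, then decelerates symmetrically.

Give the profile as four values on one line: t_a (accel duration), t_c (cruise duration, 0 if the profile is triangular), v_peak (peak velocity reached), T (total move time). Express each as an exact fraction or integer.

v_max²/a_max = (69/2)²/7 = 4761/28
343/4 < 4761/28 → triangular
v_peak = √(343/4·7) = √(2401/4) = 49/2
t_a = (49/2)/7 = 7/2; t_c = 0
T = 2·7/2 = 7

t_a=7/2 t_c=0 v_peak=49/2 T=7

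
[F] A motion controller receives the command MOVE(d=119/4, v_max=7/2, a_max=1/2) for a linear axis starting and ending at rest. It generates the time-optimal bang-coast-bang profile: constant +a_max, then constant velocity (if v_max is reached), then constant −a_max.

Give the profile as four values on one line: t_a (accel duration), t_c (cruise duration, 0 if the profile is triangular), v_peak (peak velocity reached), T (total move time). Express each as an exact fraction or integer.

t_a=7 t_c=3/2 v_peak=7/2 T=31/2

(v_max)²/a_max = (7/2)²/(1/2) = 49/2
119/4 ≥ 49/2 ⇒ cruise phase
t_a = (7/2)/(1/2) = 7; v_peak = 7/2
d_cruise = 119/4 − 49/2 = 21/4; t_c = (21/4)/(7/2) = 3/2
T = 2·7 + 3/2 = 31/2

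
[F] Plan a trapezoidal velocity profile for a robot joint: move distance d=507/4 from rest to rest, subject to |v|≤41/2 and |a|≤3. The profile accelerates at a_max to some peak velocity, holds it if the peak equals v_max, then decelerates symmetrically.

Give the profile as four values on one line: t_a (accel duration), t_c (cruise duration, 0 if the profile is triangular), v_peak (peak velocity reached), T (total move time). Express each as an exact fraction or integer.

vₘ²/aₘ = (41/2)²/3 = 1681/12
507/4 < 1681/12 ⇒ no cruise
v_peak = √(507/4·3) = √(1521/4) = 39/2
t_a = (39/2)/3 = 13/2; t_c = 0
T = 2·13/2 = 13

t_a=13/2 t_c=0 v_peak=39/2 T=13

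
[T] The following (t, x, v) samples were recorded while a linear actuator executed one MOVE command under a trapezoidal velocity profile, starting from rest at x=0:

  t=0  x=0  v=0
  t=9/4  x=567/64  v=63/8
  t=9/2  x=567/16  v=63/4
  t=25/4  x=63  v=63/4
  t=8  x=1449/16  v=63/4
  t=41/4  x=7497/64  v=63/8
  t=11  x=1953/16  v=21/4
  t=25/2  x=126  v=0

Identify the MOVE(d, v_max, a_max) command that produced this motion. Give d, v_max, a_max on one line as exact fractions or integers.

final state: t=25/2, x=126, v=0 → d = 126
a_max = (63/8−0)/(9/4−0) = 7/2
max v = 63/4 over t∈[9/2,8] → v_max = 63/4
check: 63/4·(9/2+7/2) = 126 ✓

d=126 v_max=63/4 a_max=7/2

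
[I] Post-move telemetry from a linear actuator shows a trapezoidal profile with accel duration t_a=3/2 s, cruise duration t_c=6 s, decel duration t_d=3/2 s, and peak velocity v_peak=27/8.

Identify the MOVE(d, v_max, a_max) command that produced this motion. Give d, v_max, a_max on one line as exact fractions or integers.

d=405/16 v_max=27/8 a_max=9/4

a_max = (27/8)/(3/2) = 9/4
d_a = ½·27/8·3/2 = 81/32; d_c = 27/8·6 = 81/4
d = 2·81/32 + 81/4 = 405/16
t_c = 6 > 0 ⇒ limit active, v_max = 27/8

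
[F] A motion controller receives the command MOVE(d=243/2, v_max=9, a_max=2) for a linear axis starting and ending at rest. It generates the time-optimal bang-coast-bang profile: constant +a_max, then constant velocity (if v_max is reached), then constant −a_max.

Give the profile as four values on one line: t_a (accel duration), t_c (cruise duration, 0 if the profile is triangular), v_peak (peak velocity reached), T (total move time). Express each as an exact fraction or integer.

t_a=9/2 t_c=9 v_peak=9 T=18

v_max²/a_max = 9²/2 = 81/2
243/2 ≥ 81/2 ⇒ cruise phase
t_a = 9/2; v_peak = 9
d_cruise = 243/2 − 81/2 = 81; t_c = 81/9 = 9
T = 2·9/2 + 9 = 18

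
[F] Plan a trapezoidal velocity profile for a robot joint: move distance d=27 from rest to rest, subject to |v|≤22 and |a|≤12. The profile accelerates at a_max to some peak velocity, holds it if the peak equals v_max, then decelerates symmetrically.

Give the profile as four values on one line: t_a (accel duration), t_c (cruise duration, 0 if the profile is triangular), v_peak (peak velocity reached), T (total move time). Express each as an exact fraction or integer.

vₘ²/aₘ = 22²/12 = 121/3
27 < 121/3 ⇒ no cruise
v_peak = √(27·12) = √324 = 18
t_a = 18/12 = 3/2; t_c = 0
T = 2·3/2 = 3

t_a=3/2 t_c=0 v_peak=18 T=3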